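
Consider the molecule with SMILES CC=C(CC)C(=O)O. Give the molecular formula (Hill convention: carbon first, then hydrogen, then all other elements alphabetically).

Walk through each heavy atom and fill implicit hydrogens from standard valence (C 4, N 3, O 2, S 2, halogen 1):
  atom 1: C, bond orders sum to 1 (valence 4) → 3 H
  atom 2: C, bond orders sum to 3 (valence 4) → 1 H
  atom 3: C, bond orders sum to 4 (valence 4) → 0 H
  atom 4: C, bond orders sum to 2 (valence 4) → 2 H
  atom 5: C, bond orders sum to 1 (valence 4) → 3 H
  atom 6: C, bond orders sum to 4 (valence 4) → 0 H
  atom 7: O, bond orders sum to 2 (valence 2) → 0 H
  atom 8: O, bond orders sum to 1 (valence 2) → 1 H
Totals → C:6, H:10, O:2.

C6H10O2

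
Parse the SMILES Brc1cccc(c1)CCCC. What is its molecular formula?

C10H13Br

Walk through each heavy atom and fill implicit hydrogens from standard valence (C 4, N 3, O 2, S 2, halogen 1); for lowercase aromatic atoms, an aromatic c carries 1 H when it has two neighbours and 0 H with three, and aromatic n carries 0 H:
  atom 1: Br (halogen, monovalent) → 0 H
  atom 2: aromatic c, 3 neighbours → 0 H
  atom 3: aromatic c, 2 neighbours → 1 H
  atom 4: aromatic c, 2 neighbours → 1 H
  atom 5: aromatic c, 2 neighbours → 1 H
  atom 6: aromatic c, 3 neighbours → 0 H
  atom 7: aromatic c, 2 neighbours → 1 H
  atom 8: C, bond orders sum to 2 (valence 4) → 2 H
  atom 9: C, bond orders sum to 2 (valence 4) → 2 H
  atom 10: C, bond orders sum to 2 (valence 4) → 2 H
  atom 11: C, bond orders sum to 1 (valence 4) → 3 H
Totals → C:10, H:13, Br:1.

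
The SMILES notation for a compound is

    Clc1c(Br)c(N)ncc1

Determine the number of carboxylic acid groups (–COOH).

Scan the SMILES for the carboxylic acid motif — none present.
Groups that are present: 1 primary amine.

0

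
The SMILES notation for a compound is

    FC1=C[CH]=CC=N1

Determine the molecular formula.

C5H4FN

Walk through each heavy atom and fill implicit hydrogens from standard valence (C 4, N 3, O 2, S 2, halogen 1):
  atom 1: F (halogen, monovalent) → 0 H
  atom 2: C, bond orders sum to 4 (valence 4) → 0 H
  atom 3: C, bond orders sum to 3 (valence 4) → 1 H
  atom 4: C with explicit H count 1
  atom 5: C, bond orders sum to 3 (valence 4) → 1 H
  atom 6: C, bond orders sum to 3 (valence 4) → 1 H
  atom 7: N, bond orders sum to 3 (valence 3) → 0 H
Totals → C:5, H:4, F:1, N:1.
In Hill order: C5H4FN.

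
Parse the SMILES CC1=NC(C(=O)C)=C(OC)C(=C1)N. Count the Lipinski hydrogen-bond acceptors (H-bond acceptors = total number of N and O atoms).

4

N atoms: 2; O atoms: 2.
Lipinski HBA = 2 + 2 = 4.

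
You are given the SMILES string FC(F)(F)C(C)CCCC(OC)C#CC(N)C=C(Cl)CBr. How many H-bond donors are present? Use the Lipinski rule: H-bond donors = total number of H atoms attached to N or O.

2

Donors: find every N or O and count the H atoms it carries.
  atom 11 (O): bond orders sum to 2 → 0 H
  atom 16 (N): bond orders sum to 1 → 2 H
Lipinski HBD = 2.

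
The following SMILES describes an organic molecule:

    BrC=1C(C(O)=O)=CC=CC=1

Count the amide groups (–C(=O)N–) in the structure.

Scan the SMILES for the amide motif — none present.
Groups that are present: 1 carboxylic acid.

0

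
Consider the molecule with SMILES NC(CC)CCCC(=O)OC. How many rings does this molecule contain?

In SMILES, each pair of matching ring-closure digits denotes one ring-closing bond; the number of such bonds equals the number of independent rings.
Ring-closure bonds here: 0.

0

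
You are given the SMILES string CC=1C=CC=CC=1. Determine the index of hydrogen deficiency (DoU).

4

Molecular formula: C7H8.
DoU = (2C + 2 + N − H − X) / 2, where X is the halogen count and O/S are ignored.
    = (2·7 + 2 + 0 − 8 − 0) / 2 = 8 / 2 = 4.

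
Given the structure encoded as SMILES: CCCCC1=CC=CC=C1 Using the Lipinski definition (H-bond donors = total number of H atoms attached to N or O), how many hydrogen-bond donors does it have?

0

Donors: find every N or O and count the H atoms it carries.
  (no N or O atoms present)
Lipinski HBD = 0.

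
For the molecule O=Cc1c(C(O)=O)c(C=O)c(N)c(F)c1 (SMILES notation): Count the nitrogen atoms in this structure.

1

Scan the SMILES for N atoms (remember two-letter symbols like Cl and Br are single atoms).
Nitrogen count: 1.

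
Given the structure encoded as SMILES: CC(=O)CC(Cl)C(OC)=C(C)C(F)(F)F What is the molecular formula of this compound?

Walk through each heavy atom and fill implicit hydrogens from standard valence (C 4, N 3, O 2, S 2, halogen 1):
  atom 1: C, bond orders sum to 1 (valence 4) → 3 H
  atom 2: C, bond orders sum to 4 (valence 4) → 0 H
  atom 3: O, bond orders sum to 2 (valence 2) → 0 H
  atom 4: C, bond orders sum to 2 (valence 4) → 2 H
  atom 5: C, bond orders sum to 3 (valence 4) → 1 H
  atom 6: Cl (halogen, monovalent) → 0 H
  atom 7: C, bond orders sum to 4 (valence 4) → 0 H
  atom 8: O, bond orders sum to 2 (valence 2) → 0 H
  atom 9: C, bond orders sum to 1 (valence 4) → 3 H
  atom 10: C, bond orders sum to 4 (valence 4) → 0 H
  atom 11: C, bond orders sum to 1 (valence 4) → 3 H
  atom 12: C, bond orders sum to 4 (valence 4) → 0 H
  atom 13: F (halogen, monovalent) → 0 H
  atom 14: F (halogen, monovalent) → 0 H
  atom 15: F (halogen, monovalent) → 0 H
Totals → C:9, H:12, Cl:1, F:3, O:2.

C9H12ClF3O2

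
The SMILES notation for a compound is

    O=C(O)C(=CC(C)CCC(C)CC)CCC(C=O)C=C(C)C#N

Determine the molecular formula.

C19H29NO3

Walk through each heavy atom and fill implicit hydrogens from standard valence (C 4, N 3, O 2, S 2, halogen 1):
  atom 1: O, bond orders sum to 2 (valence 2) → 0 H
  atom 2: C, bond orders sum to 4 (valence 4) → 0 H
  atom 3: O, bond orders sum to 1 (valence 2) → 1 H
  atom 4: C, bond orders sum to 4 (valence 4) → 0 H
  atom 5: C, bond orders sum to 3 (valence 4) → 1 H
  atom 6: C, bond orders sum to 3 (valence 4) → 1 H
  atom 7: C, bond orders sum to 1 (valence 4) → 3 H
  atom 8: C, bond orders sum to 2 (valence 4) → 2 H
  atom 9: C, bond orders sum to 2 (valence 4) → 2 H
  atom 10: C, bond orders sum to 3 (valence 4) → 1 H
  atom 11: C, bond orders sum to 1 (valence 4) → 3 H
  atom 12: C, bond orders sum to 2 (valence 4) → 2 H
  atom 13: C, bond orders sum to 1 (valence 4) → 3 H
  atom 14: C, bond orders sum to 2 (valence 4) → 2 H
  atom 15: C, bond orders sum to 2 (valence 4) → 2 H
  atom 16: C, bond orders sum to 3 (valence 4) → 1 H
  atom 17: C, bond orders sum to 3 (valence 4) → 1 H
  atom 18: O, bond orders sum to 2 (valence 2) → 0 H
  atom 19: C, bond orders sum to 3 (valence 4) → 1 H
  atom 20: C, bond orders sum to 4 (valence 4) → 0 H
  atom 21: C, bond orders sum to 1 (valence 4) → 3 H
  atom 22: C, bond orders sum to 4 (valence 4) → 0 H
  atom 23: N, bond orders sum to 3 (valence 3) → 0 H
Totals → C:19, H:29, N:1, O:3.
In Hill order: C19H29NO3.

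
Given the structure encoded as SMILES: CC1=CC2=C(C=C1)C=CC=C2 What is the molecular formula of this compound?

Walk through each heavy atom and fill implicit hydrogens from standard valence (C 4, N 3, O 2, S 2, halogen 1):
  atom 1: C, bond orders sum to 1 (valence 4) → 3 H
  atom 2: C, bond orders sum to 4 (valence 4) → 0 H
  atom 3: C, bond orders sum to 3 (valence 4) → 1 H
  atom 4: C, bond orders sum to 4 (valence 4) → 0 H
  atom 5: C, bond orders sum to 4 (valence 4) → 0 H
  atom 6: C, bond orders sum to 3 (valence 4) → 1 H
  atom 7: C, bond orders sum to 3 (valence 4) → 1 H
  atom 8: C, bond orders sum to 3 (valence 4) → 1 H
  atom 9: C, bond orders sum to 3 (valence 4) → 1 H
  atom 10: C, bond orders sum to 3 (valence 4) → 1 H
  atom 11: C, bond orders sum to 3 (valence 4) → 1 H
Totals → C:11, H:10.

C11H10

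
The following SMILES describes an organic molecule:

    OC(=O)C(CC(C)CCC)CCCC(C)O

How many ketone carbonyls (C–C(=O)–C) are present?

Scan the SMILES for the ketone motif — none present.
Groups that are present: 1 carboxylic acid, 1 hydroxyl.

0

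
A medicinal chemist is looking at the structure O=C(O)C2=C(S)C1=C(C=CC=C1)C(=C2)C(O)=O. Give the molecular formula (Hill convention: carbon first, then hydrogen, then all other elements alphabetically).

C12H8O4S

Walk through each heavy atom and fill implicit hydrogens from standard valence (C 4, N 3, O 2, S 2, halogen 1):
  atom 1: O, bond orders sum to 2 (valence 2) → 0 H
  atom 2: C, bond orders sum to 4 (valence 4) → 0 H
  atom 3: O, bond orders sum to 1 (valence 2) → 1 H
  atom 4: C, bond orders sum to 4 (valence 4) → 0 H
  atom 5: C, bond orders sum to 4 (valence 4) → 0 H
  atom 6: S, bond orders sum to 1 (valence 2) → 1 H
  atom 7: C, bond orders sum to 4 (valence 4) → 0 H
  atom 8: C, bond orders sum to 4 (valence 4) → 0 H
  atom 9: C, bond orders sum to 3 (valence 4) → 1 H
  atom 10: C, bond orders sum to 3 (valence 4) → 1 H
  atom 11: C, bond orders sum to 3 (valence 4) → 1 H
  atom 12: C, bond orders sum to 3 (valence 4) → 1 H
  atom 13: C, bond orders sum to 4 (valence 4) → 0 H
  atom 14: C, bond orders sum to 3 (valence 4) → 1 H
  atom 15: C, bond orders sum to 4 (valence 4) → 0 H
  atom 16: O, bond orders sum to 1 (valence 2) → 1 H
  atom 17: O, bond orders sum to 2 (valence 2) → 0 H
Totals → C:12, H:8, O:4, S:1.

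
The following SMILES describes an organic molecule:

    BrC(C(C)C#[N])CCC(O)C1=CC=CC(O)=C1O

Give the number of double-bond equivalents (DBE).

6

Molecular formula: C13H16BrNO3.
DoU = (2C + 2 + N − H − X) / 2, where X is the halogen count and O/S are ignored.
    = (2·13 + 2 + 1 − 16 − 1) / 2 = 12 / 2 = 6.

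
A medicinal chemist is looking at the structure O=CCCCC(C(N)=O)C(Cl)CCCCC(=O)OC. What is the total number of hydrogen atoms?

22

Walk through each heavy atom and fill implicit hydrogens from standard valence (C 4, N 3, O 2, S 2, halogen 1):
  atom 1: O, bond orders sum to 2 (valence 2) → 0 H
  atom 2: C, bond orders sum to 3 (valence 4) → 1 H
  atom 3: C, bond orders sum to 2 (valence 4) → 2 H
  atom 4: C, bond orders sum to 2 (valence 4) → 2 H
  atom 5: C, bond orders sum to 2 (valence 4) → 2 H
  atom 6: C, bond orders sum to 3 (valence 4) → 1 H
  atom 7: C, bond orders sum to 4 (valence 4) → 0 H
  atom 8: N, bond orders sum to 1 (valence 3) → 2 H
  atom 9: O, bond orders sum to 2 (valence 2) → 0 H
  atom 10: C, bond orders sum to 3 (valence 4) → 1 H
  atom 11: Cl (halogen, monovalent) → 0 H
  atom 12: C, bond orders sum to 2 (valence 4) → 2 H
  atom 13: C, bond orders sum to 2 (valence 4) → 2 H
  atom 14: C, bond orders sum to 2 (valence 4) → 2 H
  atom 15: C, bond orders sum to 2 (valence 4) → 2 H
  atom 16: C, bond orders sum to 4 (valence 4) → 0 H
  atom 17: O, bond orders sum to 2 (valence 2) → 0 H
  atom 18: O, bond orders sum to 2 (valence 2) → 0 H
  atom 19: C, bond orders sum to 1 (valence 4) → 3 H
Total hydrogens: 22.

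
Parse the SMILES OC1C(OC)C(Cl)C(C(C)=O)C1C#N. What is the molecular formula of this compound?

Walk through each heavy atom and fill implicit hydrogens from standard valence (C 4, N 3, O 2, S 2, halogen 1):
  atom 1: O, bond orders sum to 1 (valence 2) → 1 H
  atom 2: C, bond orders sum to 3 (valence 4) → 1 H
  atom 3: C, bond orders sum to 3 (valence 4) → 1 H
  atom 4: O, bond orders sum to 2 (valence 2) → 0 H
  atom 5: C, bond orders sum to 1 (valence 4) → 3 H
  atom 6: C, bond orders sum to 3 (valence 4) → 1 H
  atom 7: Cl (halogen, monovalent) → 0 H
  atom 8: C, bond orders sum to 3 (valence 4) → 1 H
  atom 9: C, bond orders sum to 4 (valence 4) → 0 H
  atom 10: C, bond orders sum to 1 (valence 4) → 3 H
  atom 11: O, bond orders sum to 2 (valence 2) → 0 H
  atom 12: C, bond orders sum to 3 (valence 4) → 1 H
  atom 13: C, bond orders sum to 4 (valence 4) → 0 H
  atom 14: N, bond orders sum to 3 (valence 3) → 0 H
Totals → C:9, H:12, Cl:1, N:1, O:3.
In Hill order: C9H12ClNO3.

C9H12ClNO3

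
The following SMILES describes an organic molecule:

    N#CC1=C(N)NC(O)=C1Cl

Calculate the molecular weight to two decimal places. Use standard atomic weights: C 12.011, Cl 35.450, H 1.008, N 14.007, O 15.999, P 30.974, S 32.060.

157.56 g/mol

First, the molecular formula is C5H4ClN3O (counting implicit H from valence).
  C: 5 × 12.011 = 60.055
  Cl: 1 × 35.450 = 35.450
  H: 4 × 1.008 = 4.032
  N: 3 × 14.007 = 42.021
  O: 1 × 15.999 = 15.999
Sum: 5×12.011 + 1×35.450 + 4×1.008 + 3×14.007 + 1×15.999 = 157.557 → 157.56 g/mol.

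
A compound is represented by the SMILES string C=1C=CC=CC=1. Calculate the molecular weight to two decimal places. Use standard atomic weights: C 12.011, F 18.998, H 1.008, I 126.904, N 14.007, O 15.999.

78.11 g/mol

First, the molecular formula is C6H6 (counting implicit H from valence).
  C: 6 × 12.011 = 72.066
  H: 6 × 1.008 = 6.048
Sum: 6×12.011 + 6×1.008 = 78.114 → 78.11 g/mol.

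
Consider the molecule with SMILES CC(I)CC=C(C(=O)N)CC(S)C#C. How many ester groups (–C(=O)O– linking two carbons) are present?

0

Scan the SMILES for the ester motif — none present.
Groups that are present: 1 alkene, 1 alkyne, 1 amide, 1 thiol.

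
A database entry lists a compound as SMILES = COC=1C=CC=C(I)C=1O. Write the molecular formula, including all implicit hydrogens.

Walk through each heavy atom and fill implicit hydrogens from standard valence (C 4, N 3, O 2, S 2, halogen 1):
  atom 1: C, bond orders sum to 1 (valence 4) → 3 H
  atom 2: O, bond orders sum to 2 (valence 2) → 0 H
  atom 3: C, bond orders sum to 4 (valence 4) → 0 H
  atom 4: C, bond orders sum to 3 (valence 4) → 1 H
  atom 5: C, bond orders sum to 3 (valence 4) → 1 H
  atom 6: C, bond orders sum to 3 (valence 4) → 1 H
  atom 7: C, bond orders sum to 4 (valence 4) → 0 H
  atom 8: I (halogen, monovalent) → 0 H
  atom 9: C, bond orders sum to 4 (valence 4) → 0 H
  atom 10: O, bond orders sum to 1 (valence 2) → 1 H
Totals → C:7, H:7, I:1, O:2.

C7H7IO2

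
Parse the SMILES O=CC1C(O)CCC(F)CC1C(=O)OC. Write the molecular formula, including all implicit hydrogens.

Walk through each heavy atom and fill implicit hydrogens from standard valence (C 4, N 3, O 2, S 2, halogen 1):
  atom 1: O, bond orders sum to 2 (valence 2) → 0 H
  atom 2: C, bond orders sum to 3 (valence 4) → 1 H
  atom 3: C, bond orders sum to 3 (valence 4) → 1 H
  atom 4: C, bond orders sum to 3 (valence 4) → 1 H
  atom 5: O, bond orders sum to 1 (valence 2) → 1 H
  atom 6: C, bond orders sum to 2 (valence 4) → 2 H
  atom 7: C, bond orders sum to 2 (valence 4) → 2 H
  atom 8: C, bond orders sum to 3 (valence 4) → 1 H
  atom 9: F (halogen, monovalent) → 0 H
  atom 10: C, bond orders sum to 2 (valence 4) → 2 H
  atom 11: C, bond orders sum to 3 (valence 4) → 1 H
  atom 12: C, bond orders sum to 4 (valence 4) → 0 H
  atom 13: O, bond orders sum to 2 (valence 2) → 0 H
  atom 14: O, bond orders sum to 2 (valence 2) → 0 H
  atom 15: C, bond orders sum to 1 (valence 4) → 3 H
Totals → C:10, H:15, F:1, O:4.
In Hill order: C10H15FO4.

C10H15FO4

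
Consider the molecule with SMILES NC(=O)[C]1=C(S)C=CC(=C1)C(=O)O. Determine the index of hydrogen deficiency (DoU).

Molecular formula: C8H7NO3S.
DoU = (2C + 2 + N − H − X) / 2, where X is the halogen count and O/S are ignored.
    = (2·8 + 2 + 1 − 7 − 0) / 2 = 12 / 2 = 6.

6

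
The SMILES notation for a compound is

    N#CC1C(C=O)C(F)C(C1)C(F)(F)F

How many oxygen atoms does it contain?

Scan the SMILES for O atoms (remember two-letter symbols like Cl and Br are single atoms).
Oxygen count: 1.

1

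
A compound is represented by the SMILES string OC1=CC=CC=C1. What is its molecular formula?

C6H6O

Walk through each heavy atom and fill implicit hydrogens from standard valence (C 4, N 3, O 2, S 2, halogen 1):
  atom 1: O, bond orders sum to 1 (valence 2) → 1 H
  atom 2: C, bond orders sum to 4 (valence 4) → 0 H
  atom 3: C, bond orders sum to 3 (valence 4) → 1 H
  atom 4: C, bond orders sum to 3 (valence 4) → 1 H
  atom 5: C, bond orders sum to 3 (valence 4) → 1 H
  atom 6: C, bond orders sum to 3 (valence 4) → 1 H
  atom 7: C, bond orders sum to 3 (valence 4) → 1 H
Totals → C:6, H:6, O:1.
In Hill order: C6H6O.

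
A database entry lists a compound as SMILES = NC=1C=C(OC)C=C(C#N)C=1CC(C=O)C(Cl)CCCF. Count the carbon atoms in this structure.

Count every carbon token in the SMILES (each C, including those in ring-closure positions and inside branches).
Carbon count: 15.

15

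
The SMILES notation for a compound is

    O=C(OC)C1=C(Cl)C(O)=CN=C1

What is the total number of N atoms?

Scan the SMILES for N atoms (remember two-letter symbols like Cl and Br are single atoms).
Nitrogen count: 1.

1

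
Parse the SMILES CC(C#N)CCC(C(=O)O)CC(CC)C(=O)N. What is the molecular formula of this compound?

C12H20N2O3

Walk through each heavy atom and fill implicit hydrogens from standard valence (C 4, N 3, O 2, S 2, halogen 1):
  atom 1: C, bond orders sum to 1 (valence 4) → 3 H
  atom 2: C, bond orders sum to 3 (valence 4) → 1 H
  atom 3: C, bond orders sum to 4 (valence 4) → 0 H
  atom 4: N, bond orders sum to 3 (valence 3) → 0 H
  atom 5: C, bond orders sum to 2 (valence 4) → 2 H
  atom 6: C, bond orders sum to 2 (valence 4) → 2 H
  atom 7: C, bond orders sum to 3 (valence 4) → 1 H
  atom 8: C, bond orders sum to 4 (valence 4) → 0 H
  atom 9: O, bond orders sum to 2 (valence 2) → 0 H
  atom 10: O, bond orders sum to 1 (valence 2) → 1 H
  atom 11: C, bond orders sum to 2 (valence 4) → 2 H
  atom 12: C, bond orders sum to 3 (valence 4) → 1 H
  atom 13: C, bond orders sum to 2 (valence 4) → 2 H
  atom 14: C, bond orders sum to 1 (valence 4) → 3 H
  atom 15: C, bond orders sum to 4 (valence 4) → 0 H
  atom 16: O, bond orders sum to 2 (valence 2) → 0 H
  atom 17: N, bond orders sum to 1 (valence 3) → 2 H
Totals → C:12, H:20, N:2, O:3.
In Hill order: C12H20N2O3.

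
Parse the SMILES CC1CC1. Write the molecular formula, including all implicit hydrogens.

Walk through each heavy atom and fill implicit hydrogens from standard valence (C 4, N 3, O 2, S 2, halogen 1):
  atom 1: C, bond orders sum to 1 (valence 4) → 3 H
  atom 2: C, bond orders sum to 3 (valence 4) → 1 H
  atom 3: C, bond orders sum to 2 (valence 4) → 2 H
  atom 4: C, bond orders sum to 2 (valence 4) → 2 H
Totals → C:4, H:8.
In Hill order: C4H8.

C4H8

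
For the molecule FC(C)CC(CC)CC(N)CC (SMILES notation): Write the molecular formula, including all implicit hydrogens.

C10H22FN

Walk through each heavy atom and fill implicit hydrogens from standard valence (C 4, N 3, O 2, S 2, halogen 1):
  atom 1: F (halogen, monovalent) → 0 H
  atom 2: C, bond orders sum to 3 (valence 4) → 1 H
  atom 3: C, bond orders sum to 1 (valence 4) → 3 H
  atom 4: C, bond orders sum to 2 (valence 4) → 2 H
  atom 5: C, bond orders sum to 3 (valence 4) → 1 H
  atom 6: C, bond orders sum to 2 (valence 4) → 2 H
  atom 7: C, bond orders sum to 1 (valence 4) → 3 H
  atom 8: C, bond orders sum to 2 (valence 4) → 2 H
  atom 9: C, bond orders sum to 3 (valence 4) → 1 H
  atom 10: N, bond orders sum to 1 (valence 3) → 2 H
  atom 11: C, bond orders sum to 2 (valence 4) → 2 H
  atom 12: C, bond orders sum to 1 (valence 4) → 3 H
Totals → C:10, H:22, F:1, N:1.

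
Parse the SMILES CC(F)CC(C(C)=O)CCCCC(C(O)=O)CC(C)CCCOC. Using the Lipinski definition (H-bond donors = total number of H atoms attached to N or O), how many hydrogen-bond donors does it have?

1

Donors: find every N or O and count the H atoms it carries.
  atom 8 (O): bond orders sum to 2 → 0 H
  atom 15 (O): bond orders sum to 1 → 1 H
  atom 16 (O): bond orders sum to 2 → 0 H
  atom 23 (O): bond orders sum to 2 → 0 H
Lipinski HBD = 1.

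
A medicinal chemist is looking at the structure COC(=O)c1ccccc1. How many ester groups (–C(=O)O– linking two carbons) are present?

1

The ester motif appears at heavy-atom position 3 in the SMILES.
Ester count: 1.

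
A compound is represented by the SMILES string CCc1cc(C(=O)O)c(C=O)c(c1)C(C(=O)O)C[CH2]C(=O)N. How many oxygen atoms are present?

Scan the SMILES for O atoms (remember two-letter symbols like Cl and Br are single atoms).
Oxygen count: 6.

6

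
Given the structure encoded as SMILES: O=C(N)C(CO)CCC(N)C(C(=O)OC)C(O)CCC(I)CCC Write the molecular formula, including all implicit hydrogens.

Walk through each heavy atom and fill implicit hydrogens from standard valence (C 4, N 3, O 2, S 2, halogen 1):
  atom 1: O, bond orders sum to 2 (valence 2) → 0 H
  atom 2: C, bond orders sum to 4 (valence 4) → 0 H
  atom 3: N, bond orders sum to 1 (valence 3) → 2 H
  atom 4: C, bond orders sum to 3 (valence 4) → 1 H
  atom 5: C, bond orders sum to 2 (valence 4) → 2 H
  atom 6: O, bond orders sum to 1 (valence 2) → 1 H
  atom 7: C, bond orders sum to 2 (valence 4) → 2 H
  atom 8: C, bond orders sum to 2 (valence 4) → 2 H
  atom 9: C, bond orders sum to 3 (valence 4) → 1 H
  atom 10: N, bond orders sum to 1 (valence 3) → 2 H
  atom 11: C, bond orders sum to 3 (valence 4) → 1 H
  atom 12: C, bond orders sum to 4 (valence 4) → 0 H
  atom 13: O, bond orders sum to 2 (valence 2) → 0 H
  atom 14: O, bond orders sum to 2 (valence 2) → 0 H
  atom 15: C, bond orders sum to 1 (valence 4) → 3 H
  atom 16: C, bond orders sum to 3 (valence 4) → 1 H
  atom 17: O, bond orders sum to 1 (valence 2) → 1 H
  atom 18: C, bond orders sum to 2 (valence 4) → 2 H
  atom 19: C, bond orders sum to 2 (valence 4) → 2 H
  atom 20: C, bond orders sum to 3 (valence 4) → 1 H
  atom 21: I (halogen, monovalent) → 0 H
  atom 22: C, bond orders sum to 2 (valence 4) → 2 H
  atom 23: C, bond orders sum to 2 (valence 4) → 2 H
  atom 24: C, bond orders sum to 1 (valence 4) → 3 H
Totals → C:16, H:31, I:1, N:2, O:5.
In Hill order: C16H31IN2O5.

C16H31IN2O5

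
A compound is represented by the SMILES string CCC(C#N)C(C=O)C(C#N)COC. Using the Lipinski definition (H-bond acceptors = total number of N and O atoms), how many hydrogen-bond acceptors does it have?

4

N atoms: 2; O atoms: 2.
Lipinski HBA = 2 + 2 = 4.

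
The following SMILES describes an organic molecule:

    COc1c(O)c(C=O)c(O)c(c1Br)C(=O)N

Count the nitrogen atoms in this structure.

Scan the SMILES for N atoms (remember two-letter symbols like Cl and Br are single atoms).
Nitrogen count: 1.

1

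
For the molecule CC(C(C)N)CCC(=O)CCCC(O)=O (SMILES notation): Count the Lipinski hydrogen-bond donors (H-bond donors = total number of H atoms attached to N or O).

Donors: find every N or O and count the H atoms it carries.
  atom 5 (N): bond orders sum to 1 → 2 H
  atom 9 (O): bond orders sum to 2 → 0 H
  atom 14 (O): bond orders sum to 1 → 1 H
  atom 15 (O): bond orders sum to 2 → 0 H
Lipinski HBD = 3.

3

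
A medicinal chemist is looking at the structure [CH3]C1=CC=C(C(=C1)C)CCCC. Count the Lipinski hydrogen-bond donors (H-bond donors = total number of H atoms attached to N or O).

0

Donors: find every N or O and count the H atoms it carries.
  (no N or O atoms present)
Lipinski HBD = 0.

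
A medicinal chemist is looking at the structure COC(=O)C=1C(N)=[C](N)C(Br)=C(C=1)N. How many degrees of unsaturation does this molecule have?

Molecular formula: C8H10BrN3O2.
DoU = (2C + 2 + N − H − X) / 2, where X is the halogen count and O/S are ignored.
    = (2·8 + 2 + 3 − 10 − 1) / 2 = 10 / 2 = 5.

5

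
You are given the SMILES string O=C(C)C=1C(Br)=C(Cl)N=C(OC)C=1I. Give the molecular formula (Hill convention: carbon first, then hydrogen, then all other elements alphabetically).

Walk through each heavy atom and fill implicit hydrogens from standard valence (C 4, N 3, O 2, S 2, halogen 1):
  atom 1: O, bond orders sum to 2 (valence 2) → 0 H
  atom 2: C, bond orders sum to 4 (valence 4) → 0 H
  atom 3: C, bond orders sum to 1 (valence 4) → 3 H
  atom 4: C, bond orders sum to 4 (valence 4) → 0 H
  atom 5: C, bond orders sum to 4 (valence 4) → 0 H
  atom 6: Br (halogen, monovalent) → 0 H
  atom 7: C, bond orders sum to 4 (valence 4) → 0 H
  atom 8: Cl (halogen, monovalent) → 0 H
  atom 9: N, bond orders sum to 3 (valence 3) → 0 H
  atom 10: C, bond orders sum to 4 (valence 4) → 0 H
  atom 11: O, bond orders sum to 2 (valence 2) → 0 H
  atom 12: C, bond orders sum to 1 (valence 4) → 3 H
  atom 13: C, bond orders sum to 4 (valence 4) → 0 H
  atom 14: I (halogen, monovalent) → 0 H
Totals → C:8, H:6, Br:1, Cl:1, I:1, N:1, O:2.
In Hill order: C8H6BrClINO2.

C8H6BrClINO2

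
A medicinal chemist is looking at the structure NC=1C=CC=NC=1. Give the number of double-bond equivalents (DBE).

Degree of unsaturation = (number of rings) + (number of π bonds).
Ring closures in the SMILES: 1.
π bonds: 3 double bonds (each 1 DoU) → 3 DoU from unsaturation.
Total DoU = 1 + 3 = 4.

4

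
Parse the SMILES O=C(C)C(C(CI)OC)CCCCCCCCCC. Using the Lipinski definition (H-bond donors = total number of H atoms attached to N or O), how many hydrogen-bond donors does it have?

Donors: find every N or O and count the H atoms it carries.
  atom 1 (O): bond orders sum to 2 → 0 H
  atom 8 (O): bond orders sum to 2 → 0 H
Lipinski HBD = 0.

0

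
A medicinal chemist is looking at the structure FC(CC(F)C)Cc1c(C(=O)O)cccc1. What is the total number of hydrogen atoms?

14

Walk through each heavy atom and fill implicit hydrogens from standard valence (C 4, N 3, O 2, S 2, halogen 1); for lowercase aromatic atoms, an aromatic c carries 1 H when it has two neighbours and 0 H with three, and aromatic n carries 0 H:
  atom 1: F (halogen, monovalent) → 0 H
  atom 2: C, bond orders sum to 3 (valence 4) → 1 H
  atom 3: C, bond orders sum to 2 (valence 4) → 2 H
  atom 4: C, bond orders sum to 3 (valence 4) → 1 H
  atom 5: F (halogen, monovalent) → 0 H
  atom 6: C, bond orders sum to 1 (valence 4) → 3 H
  atom 7: C, bond orders sum to 2 (valence 4) → 2 H
  atom 8: aromatic c, 3 neighbours → 0 H
  atom 9: aromatic c, 3 neighbours → 0 H
  atom 10: C, bond orders sum to 4 (valence 4) → 0 H
  atom 11: O, bond orders sum to 2 (valence 2) → 0 H
  atom 12: O, bond orders sum to 1 (valence 2) → 1 H
  atom 13: aromatic c, 2 neighbours → 1 H
  atom 14: aromatic c, 2 neighbours → 1 H
  atom 15: aromatic c, 2 neighbours → 1 H
  atom 16: aromatic c, 2 neighbours → 1 H
Total hydrogens: 14.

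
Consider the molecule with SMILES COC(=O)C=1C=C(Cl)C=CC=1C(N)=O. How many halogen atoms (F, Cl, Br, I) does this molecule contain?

1

Halogen atoms appear at heavy-atom position 8 (1×Cl).
Other groups present: 1 amide, 1 ester.
Halogen count: 1.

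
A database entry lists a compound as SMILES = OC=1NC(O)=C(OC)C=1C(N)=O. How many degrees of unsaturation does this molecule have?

Degree of unsaturation = (number of rings) + (number of π bonds).
Ring closures in the SMILES: 1.
π bonds: 3 double bonds (each 1 DoU) → 3 DoU from unsaturation.
Total DoU = 1 + 3 = 4.

4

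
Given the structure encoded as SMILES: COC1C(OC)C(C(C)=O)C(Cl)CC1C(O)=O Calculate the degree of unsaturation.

Molecular formula: C11H17ClO5.
DoU = (2C + 2 + N − H − X) / 2, where X is the halogen count and O/S are ignored.
    = (2·11 + 2 + 0 − 17 − 1) / 2 = 6 / 2 = 3.

3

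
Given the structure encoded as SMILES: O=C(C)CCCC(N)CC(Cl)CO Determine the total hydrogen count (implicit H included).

18

Walk through each heavy atom and fill implicit hydrogens from standard valence (C 4, N 3, O 2, S 2, halogen 1):
  atom 1: O, bond orders sum to 2 (valence 2) → 0 H
  atom 2: C, bond orders sum to 4 (valence 4) → 0 H
  atom 3: C, bond orders sum to 1 (valence 4) → 3 H
  atom 4: C, bond orders sum to 2 (valence 4) → 2 H
  atom 5: C, bond orders sum to 2 (valence 4) → 2 H
  atom 6: C, bond orders sum to 2 (valence 4) → 2 H
  atom 7: C, bond orders sum to 3 (valence 4) → 1 H
  atom 8: N, bond orders sum to 1 (valence 3) → 2 H
  atom 9: C, bond orders sum to 2 (valence 4) → 2 H
  atom 10: C, bond orders sum to 3 (valence 4) → 1 H
  atom 11: Cl (halogen, monovalent) → 0 H
  atom 12: C, bond orders sum to 2 (valence 4) → 2 H
  atom 13: O, bond orders sum to 1 (valence 2) → 1 H
Total hydrogens: 18.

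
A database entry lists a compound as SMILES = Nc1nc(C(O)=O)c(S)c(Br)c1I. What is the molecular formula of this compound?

C6H4BrIN2O2S

Walk through each heavy atom and fill implicit hydrogens from standard valence (C 4, N 3, O 2, S 2, halogen 1); for lowercase aromatic atoms, an aromatic c carries 1 H when it has two neighbours and 0 H with three, and aromatic n carries 0 H:
  atom 1: N, bond orders sum to 1 (valence 3) → 2 H
  atom 2: aromatic c, 3 neighbours → 0 H
  atom 3: aromatic n, 2 neighbours → 0 H
  atom 4: aromatic c, 3 neighbours → 0 H
  atom 5: C, bond orders sum to 4 (valence 4) → 0 H
  atom 6: O, bond orders sum to 1 (valence 2) → 1 H
  atom 7: O, bond orders sum to 2 (valence 2) → 0 H
  atom 8: aromatic c, 3 neighbours → 0 H
  atom 9: S, bond orders sum to 1 (valence 2) → 1 H
  atom 10: aromatic c, 3 neighbours → 0 H
  atom 11: Br (halogen, monovalent) → 0 H
  atom 12: aromatic c, 3 neighbours → 0 H
  atom 13: I (halogen, monovalent) → 0 H
Totals → C:6, H:4, Br:1, I:1, N:2, O:2, S:1.
In Hill order: C6H4BrIN2O2S.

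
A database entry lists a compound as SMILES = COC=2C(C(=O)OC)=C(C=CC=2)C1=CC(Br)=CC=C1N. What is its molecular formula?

C15H14BrNO3

Walk through each heavy atom and fill implicit hydrogens from standard valence (C 4, N 3, O 2, S 2, halogen 1):
  atom 1: C, bond orders sum to 1 (valence 4) → 3 H
  atom 2: O, bond orders sum to 2 (valence 2) → 0 H
  atom 3: C, bond orders sum to 4 (valence 4) → 0 H
  atom 4: C, bond orders sum to 4 (valence 4) → 0 H
  atom 5: C, bond orders sum to 4 (valence 4) → 0 H
  atom 6: O, bond orders sum to 2 (valence 2) → 0 H
  atom 7: O, bond orders sum to 2 (valence 2) → 0 H
  atom 8: C, bond orders sum to 1 (valence 4) → 3 H
  atom 9: C, bond orders sum to 4 (valence 4) → 0 H
  atom 10: C, bond orders sum to 3 (valence 4) → 1 H
  atom 11: C, bond orders sum to 3 (valence 4) → 1 H
  atom 12: C, bond orders sum to 3 (valence 4) → 1 H
  atom 13: C, bond orders sum to 4 (valence 4) → 0 H
  atom 14: C, bond orders sum to 3 (valence 4) → 1 H
  atom 15: C, bond orders sum to 4 (valence 4) → 0 H
  atom 16: Br (halogen, monovalent) → 0 H
  atom 17: C, bond orders sum to 3 (valence 4) → 1 H
  atom 18: C, bond orders sum to 3 (valence 4) → 1 H
  atom 19: C, bond orders sum to 4 (valence 4) → 0 H
  atom 20: N, bond orders sum to 1 (valence 3) → 2 H
Totals → C:15, H:14, Br:1, N:1, O:3.
In Hill order: C15H14BrNO3.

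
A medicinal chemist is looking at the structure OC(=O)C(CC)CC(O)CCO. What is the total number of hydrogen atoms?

16

Walk through each heavy atom and fill implicit hydrogens from standard valence (C 4, N 3, O 2, S 2, halogen 1):
  atom 1: O, bond orders sum to 1 (valence 2) → 1 H
  atom 2: C, bond orders sum to 4 (valence 4) → 0 H
  atom 3: O, bond orders sum to 2 (valence 2) → 0 H
  atom 4: C, bond orders sum to 3 (valence 4) → 1 H
  atom 5: C, bond orders sum to 2 (valence 4) → 2 H
  atom 6: C, bond orders sum to 1 (valence 4) → 3 H
  atom 7: C, bond orders sum to 2 (valence 4) → 2 H
  atom 8: C, bond orders sum to 3 (valence 4) → 1 H
  atom 9: O, bond orders sum to 1 (valence 2) → 1 H
  atom 10: C, bond orders sum to 2 (valence 4) → 2 H
  atom 11: C, bond orders sum to 2 (valence 4) → 2 H
  atom 12: O, bond orders sum to 1 (valence 2) → 1 H
Total hydrogens: 16.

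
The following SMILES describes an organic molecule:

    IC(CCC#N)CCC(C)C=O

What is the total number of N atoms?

1

Scan the SMILES for N atoms (remember two-letter symbols like Cl and Br are single atoms).
Nitrogen count: 1.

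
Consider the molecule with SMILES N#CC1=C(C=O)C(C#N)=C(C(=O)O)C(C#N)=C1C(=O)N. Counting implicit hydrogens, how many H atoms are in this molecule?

Walk through each heavy atom and fill implicit hydrogens from standard valence (C 4, N 3, O 2, S 2, halogen 1):
  atom 1: N, bond orders sum to 3 (valence 3) → 0 H
  atom 2: C, bond orders sum to 4 (valence 4) → 0 H
  atom 3: C, bond orders sum to 4 (valence 4) → 0 H
  atom 4: C, bond orders sum to 4 (valence 4) → 0 H
  atom 5: C, bond orders sum to 3 (valence 4) → 1 H
  atom 6: O, bond orders sum to 2 (valence 2) → 0 H
  atom 7: C, bond orders sum to 4 (valence 4) → 0 H
  atom 8: C, bond orders sum to 4 (valence 4) → 0 H
  atom 9: N, bond orders sum to 3 (valence 3) → 0 H
  atom 10: C, bond orders sum to 4 (valence 4) → 0 H
  atom 11: C, bond orders sum to 4 (valence 4) → 0 H
  atom 12: O, bond orders sum to 2 (valence 2) → 0 H
  atom 13: O, bond orders sum to 1 (valence 2) → 1 H
  atom 14: C, bond orders sum to 4 (valence 4) → 0 H
  atom 15: C, bond orders sum to 4 (valence 4) → 0 H
  atom 16: N, bond orders sum to 3 (valence 3) → 0 H
  atom 17: C, bond orders sum to 4 (valence 4) → 0 H
  atom 18: C, bond orders sum to 4 (valence 4) → 0 H
  atom 19: O, bond orders sum to 2 (valence 2) → 0 H
  atom 20: N, bond orders sum to 1 (valence 3) → 2 H
Total hydrogens: 4.

4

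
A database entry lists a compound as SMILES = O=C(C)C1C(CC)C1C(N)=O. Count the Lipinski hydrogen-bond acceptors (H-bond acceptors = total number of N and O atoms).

3

N atoms: 1; O atoms: 2.
Lipinski HBA = 1 + 2 = 3.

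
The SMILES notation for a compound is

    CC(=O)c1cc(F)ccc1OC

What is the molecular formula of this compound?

C9H9FO2

Walk through each heavy atom and fill implicit hydrogens from standard valence (C 4, N 3, O 2, S 2, halogen 1); for lowercase aromatic atoms, an aromatic c carries 1 H when it has two neighbours and 0 H with three, and aromatic n carries 0 H:
  atom 1: C, bond orders sum to 1 (valence 4) → 3 H
  atom 2: C, bond orders sum to 4 (valence 4) → 0 H
  atom 3: O, bond orders sum to 2 (valence 2) → 0 H
  atom 4: aromatic c, 3 neighbours → 0 H
  atom 5: aromatic c, 2 neighbours → 1 H
  atom 6: aromatic c, 3 neighbours → 0 H
  atom 7: F (halogen, monovalent) → 0 H
  atom 8: aromatic c, 2 neighbours → 1 H
  atom 9: aromatic c, 2 neighbours → 1 H
  atom 10: aromatic c, 3 neighbours → 0 H
  atom 11: O, bond orders sum to 2 (valence 2) → 0 H
  atom 12: C, bond orders sum to 1 (valence 4) → 3 H
Totals → C:9, H:9, F:1, O:2.
In Hill order: C9H9FO2.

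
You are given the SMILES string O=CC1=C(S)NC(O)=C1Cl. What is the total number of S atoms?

1

Scan the SMILES for S atoms (remember two-letter symbols like Cl and Br are single atoms).
Sulfur count: 1.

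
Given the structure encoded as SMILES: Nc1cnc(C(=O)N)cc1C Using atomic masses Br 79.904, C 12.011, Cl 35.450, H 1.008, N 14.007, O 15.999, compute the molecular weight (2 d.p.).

First, the molecular formula is C7H9N3O (counting implicit H from valence).
  C: 7 × 12.011 = 84.077
  H: 9 × 1.008 = 9.072
  N: 3 × 14.007 = 42.021
  O: 1 × 15.999 = 15.999
Sum: 7×12.011 + 9×1.008 + 3×14.007 + 1×15.999 = 151.169 → 151.17 g/mol.

151.17 g/mol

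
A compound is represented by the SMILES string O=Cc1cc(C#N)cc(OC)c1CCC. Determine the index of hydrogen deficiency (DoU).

7

Molecular formula: C12H13NO2.
DoU = (2C + 2 + N − H − X) / 2, where X is the halogen count and O/S are ignored.
    = (2·12 + 2 + 1 − 13 − 0) / 2 = 14 / 2 = 7.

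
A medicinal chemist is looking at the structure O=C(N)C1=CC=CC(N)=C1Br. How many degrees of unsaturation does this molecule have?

5

Molecular formula: C7H7BrN2O.
DoU = (2C + 2 + N − H − X) / 2, where X is the halogen count and O/S are ignored.
    = (2·7 + 2 + 2 − 7 − 1) / 2 = 10 / 2 = 5.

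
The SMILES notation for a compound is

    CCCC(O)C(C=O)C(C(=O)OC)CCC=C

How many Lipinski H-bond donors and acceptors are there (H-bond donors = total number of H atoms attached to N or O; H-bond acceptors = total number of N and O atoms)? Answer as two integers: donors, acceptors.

Donors: find every N or O and count the H atoms it carries.
  atom 5 (O): bond orders sum to 1 → 1 H
  atom 8 (O): bond orders sum to 2 → 0 H
  atom 11 (O): bond orders sum to 2 → 0 H
  atom 12 (O): bond orders sum to 2 → 0 H
Lipinski HBD = 1.
Acceptors: N atoms = 0, O atoms = 4 → HBA = 4.

1, 4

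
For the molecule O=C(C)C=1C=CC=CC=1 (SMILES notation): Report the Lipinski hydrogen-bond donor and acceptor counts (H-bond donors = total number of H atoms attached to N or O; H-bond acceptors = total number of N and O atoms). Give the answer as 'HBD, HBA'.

Donors: find every N or O and count the H atoms it carries.
  atom 1 (O): bond orders sum to 2 → 0 H
Lipinski HBD = 0.
Acceptors: N atoms = 0, O atoms = 1 → HBA = 1.

0, 1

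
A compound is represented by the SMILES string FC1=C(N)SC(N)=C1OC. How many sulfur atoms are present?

1

Scan the SMILES for S atoms (remember two-letter symbols like Cl and Br are single atoms).
Sulfur count: 1.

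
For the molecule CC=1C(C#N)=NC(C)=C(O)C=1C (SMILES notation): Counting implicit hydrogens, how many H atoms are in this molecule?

Walk through each heavy atom and fill implicit hydrogens from standard valence (C 4, N 3, O 2, S 2, halogen 1):
  atom 1: C, bond orders sum to 1 (valence 4) → 3 H
  atom 2: C, bond orders sum to 4 (valence 4) → 0 H
  atom 3: C, bond orders sum to 4 (valence 4) → 0 H
  atom 4: C, bond orders sum to 4 (valence 4) → 0 H
  atom 5: N, bond orders sum to 3 (valence 3) → 0 H
  atom 6: N, bond orders sum to 3 (valence 3) → 0 H
  atom 7: C, bond orders sum to 4 (valence 4) → 0 H
  atom 8: C, bond orders sum to 1 (valence 4) → 3 H
  atom 9: C, bond orders sum to 4 (valence 4) → 0 H
  atom 10: O, bond orders sum to 1 (valence 2) → 1 H
  atom 11: C, bond orders sum to 4 (valence 4) → 0 H
  atom 12: C, bond orders sum to 1 (valence 4) → 3 H
Total hydrogens: 10.

10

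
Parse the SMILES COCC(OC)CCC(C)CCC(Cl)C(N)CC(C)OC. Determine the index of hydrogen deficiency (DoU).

Molecular formula: C16H34ClNO3.
DoU = (2C + 2 + N − H − X) / 2, where X is the halogen count and O/S are ignored.
    = (2·16 + 2 + 1 − 34 − 1) / 2 = 0 / 2 = 0.

0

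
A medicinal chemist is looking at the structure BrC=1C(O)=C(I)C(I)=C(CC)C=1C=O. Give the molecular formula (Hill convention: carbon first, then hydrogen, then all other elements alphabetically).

Walk through each heavy atom and fill implicit hydrogens from standard valence (C 4, N 3, O 2, S 2, halogen 1):
  atom 1: Br (halogen, monovalent) → 0 H
  atom 2: C, bond orders sum to 4 (valence 4) → 0 H
  atom 3: C, bond orders sum to 4 (valence 4) → 0 H
  atom 4: O, bond orders sum to 1 (valence 2) → 1 H
  atom 5: C, bond orders sum to 4 (valence 4) → 0 H
  atom 6: I (halogen, monovalent) → 0 H
  atom 7: C, bond orders sum to 4 (valence 4) → 0 H
  atom 8: I (halogen, monovalent) → 0 H
  atom 9: C, bond orders sum to 4 (valence 4) → 0 H
  atom 10: C, bond orders sum to 2 (valence 4) → 2 H
  atom 11: C, bond orders sum to 1 (valence 4) → 3 H
  atom 12: C, bond orders sum to 4 (valence 4) → 0 H
  atom 13: C, bond orders sum to 3 (valence 4) → 1 H
  atom 14: O, bond orders sum to 2 (valence 2) → 0 H
Totals → C:9, H:7, Br:1, I:2, O:2.

C9H7BrI2O2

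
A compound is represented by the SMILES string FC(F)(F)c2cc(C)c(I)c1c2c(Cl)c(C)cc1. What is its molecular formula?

C13H9ClF3I

Walk through each heavy atom and fill implicit hydrogens from standard valence (C 4, N 3, O 2, S 2, halogen 1); for lowercase aromatic atoms, an aromatic c carries 1 H when it has two neighbours and 0 H with three, and aromatic n carries 0 H:
  atom 1: F (halogen, monovalent) → 0 H
  atom 2: C, bond orders sum to 4 (valence 4) → 0 H
  atom 3: F (halogen, monovalent) → 0 H
  atom 4: F (halogen, monovalent) → 0 H
  atom 5: aromatic c, 3 neighbours → 0 H
  atom 6: aromatic c, 2 neighbours → 1 H
  atom 7: aromatic c, 3 neighbours → 0 H
  atom 8: C, bond orders sum to 1 (valence 4) → 3 H
  atom 9: aromatic c, 3 neighbours → 0 H
  atom 10: I (halogen, monovalent) → 0 H
  atom 11: aromatic c, 3 neighbours → 0 H
  atom 12: aromatic c, 3 neighbours → 0 H
  atom 13: aromatic c, 3 neighbours → 0 H
  atom 14: Cl (halogen, monovalent) → 0 H
  atom 15: aromatic c, 3 neighbours → 0 H
  atom 16: C, bond orders sum to 1 (valence 4) → 3 H
  atom 17: aromatic c, 2 neighbours → 1 H
  atom 18: aromatic c, 2 neighbours → 1 H
Totals → C:13, H:9, Cl:1, F:3, I:1.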